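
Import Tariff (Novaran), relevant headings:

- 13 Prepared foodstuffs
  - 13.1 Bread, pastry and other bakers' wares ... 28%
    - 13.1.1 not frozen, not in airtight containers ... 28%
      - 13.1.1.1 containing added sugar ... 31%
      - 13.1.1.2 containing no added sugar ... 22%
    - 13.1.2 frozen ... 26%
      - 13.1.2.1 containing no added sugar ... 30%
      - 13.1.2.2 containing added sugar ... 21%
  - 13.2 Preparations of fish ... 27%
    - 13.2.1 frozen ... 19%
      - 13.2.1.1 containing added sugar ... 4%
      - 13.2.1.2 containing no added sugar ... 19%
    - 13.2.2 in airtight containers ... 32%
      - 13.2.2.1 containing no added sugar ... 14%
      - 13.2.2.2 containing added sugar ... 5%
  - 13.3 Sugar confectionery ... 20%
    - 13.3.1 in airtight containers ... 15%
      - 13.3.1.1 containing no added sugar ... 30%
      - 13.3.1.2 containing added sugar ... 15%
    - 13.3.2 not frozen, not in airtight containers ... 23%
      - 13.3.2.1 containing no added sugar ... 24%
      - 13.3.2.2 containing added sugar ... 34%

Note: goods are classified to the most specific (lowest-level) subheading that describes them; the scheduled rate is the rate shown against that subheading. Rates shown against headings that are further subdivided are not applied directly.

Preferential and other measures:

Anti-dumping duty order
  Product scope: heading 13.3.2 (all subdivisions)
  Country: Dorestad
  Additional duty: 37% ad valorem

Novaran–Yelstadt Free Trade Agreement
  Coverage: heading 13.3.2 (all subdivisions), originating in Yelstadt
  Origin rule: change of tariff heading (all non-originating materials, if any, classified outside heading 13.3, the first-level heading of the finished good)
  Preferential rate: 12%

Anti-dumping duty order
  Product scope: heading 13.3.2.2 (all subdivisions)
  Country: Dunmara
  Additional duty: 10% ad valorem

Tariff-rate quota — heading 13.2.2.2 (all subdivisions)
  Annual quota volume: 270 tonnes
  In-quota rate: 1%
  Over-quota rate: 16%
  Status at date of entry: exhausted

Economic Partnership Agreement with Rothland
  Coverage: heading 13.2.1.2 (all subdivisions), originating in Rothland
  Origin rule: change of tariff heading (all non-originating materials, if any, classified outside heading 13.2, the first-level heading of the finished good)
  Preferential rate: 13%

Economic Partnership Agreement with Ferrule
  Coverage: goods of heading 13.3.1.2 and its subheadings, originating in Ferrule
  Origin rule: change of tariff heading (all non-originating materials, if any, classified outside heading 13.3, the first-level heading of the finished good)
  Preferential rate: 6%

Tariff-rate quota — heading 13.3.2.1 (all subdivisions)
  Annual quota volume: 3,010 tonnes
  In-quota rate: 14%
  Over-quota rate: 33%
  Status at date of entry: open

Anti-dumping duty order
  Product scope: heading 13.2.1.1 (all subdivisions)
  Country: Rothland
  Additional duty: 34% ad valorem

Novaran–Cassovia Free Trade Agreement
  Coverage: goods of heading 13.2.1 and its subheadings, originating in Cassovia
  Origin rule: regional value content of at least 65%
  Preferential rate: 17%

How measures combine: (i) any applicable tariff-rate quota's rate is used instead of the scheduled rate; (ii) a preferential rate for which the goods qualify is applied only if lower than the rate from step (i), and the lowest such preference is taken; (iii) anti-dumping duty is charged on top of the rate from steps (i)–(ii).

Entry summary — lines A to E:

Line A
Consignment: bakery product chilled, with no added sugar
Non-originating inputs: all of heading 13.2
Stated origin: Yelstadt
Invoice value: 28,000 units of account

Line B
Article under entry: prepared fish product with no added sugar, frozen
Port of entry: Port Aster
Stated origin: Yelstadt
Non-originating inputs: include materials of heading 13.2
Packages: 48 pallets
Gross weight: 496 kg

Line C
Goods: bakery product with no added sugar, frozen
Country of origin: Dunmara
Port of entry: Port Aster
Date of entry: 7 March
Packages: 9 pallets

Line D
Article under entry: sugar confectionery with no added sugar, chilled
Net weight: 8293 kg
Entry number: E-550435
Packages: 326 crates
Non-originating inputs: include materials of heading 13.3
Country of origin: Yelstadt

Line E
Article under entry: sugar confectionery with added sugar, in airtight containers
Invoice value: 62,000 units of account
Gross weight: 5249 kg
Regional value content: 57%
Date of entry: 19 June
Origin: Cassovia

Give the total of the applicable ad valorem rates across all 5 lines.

100%

Line A: bakery product → 13.1; chilled → 13.1.1; with no added sugar → 13.1.1.2. Scheduled 22%. Yelstadt agreement on 13.3.2: 13.1.1.2 not covered. → 22%.
Line B: prepared fish product → 13.2; frozen → 13.2.1; with no added sugar → 13.2.1.2. Scheduled 19%. Yelstadt agreement on 13.3.2: 13.2.1.2 not covered. → 19%.
Line C: bakery product → 13.1; frozen → 13.1.2; with no added sugar → 13.1.2.1. Scheduled 30%. No special measure applies. → 30%.
Line D: sugar confectionery → 13.3; chilled → 13.3.2; with no added sugar → 13.3.2.1. Scheduled 24%. quota on 13.3.2.1 open → in-quota 14%; Yelstadt agreement on 13.3.2: CTH not met. → 14%.
Line E: sugar confectionery → 13.3; in airtight containers → 13.3.1; with added sugar → 13.3.1.2. Scheduled 15%. Cassovia agreement on 13.2.1: 13.3.1.2 not covered. → 15%.
Sum: 22% + 19% + 30% + 14% + 15% = 100%.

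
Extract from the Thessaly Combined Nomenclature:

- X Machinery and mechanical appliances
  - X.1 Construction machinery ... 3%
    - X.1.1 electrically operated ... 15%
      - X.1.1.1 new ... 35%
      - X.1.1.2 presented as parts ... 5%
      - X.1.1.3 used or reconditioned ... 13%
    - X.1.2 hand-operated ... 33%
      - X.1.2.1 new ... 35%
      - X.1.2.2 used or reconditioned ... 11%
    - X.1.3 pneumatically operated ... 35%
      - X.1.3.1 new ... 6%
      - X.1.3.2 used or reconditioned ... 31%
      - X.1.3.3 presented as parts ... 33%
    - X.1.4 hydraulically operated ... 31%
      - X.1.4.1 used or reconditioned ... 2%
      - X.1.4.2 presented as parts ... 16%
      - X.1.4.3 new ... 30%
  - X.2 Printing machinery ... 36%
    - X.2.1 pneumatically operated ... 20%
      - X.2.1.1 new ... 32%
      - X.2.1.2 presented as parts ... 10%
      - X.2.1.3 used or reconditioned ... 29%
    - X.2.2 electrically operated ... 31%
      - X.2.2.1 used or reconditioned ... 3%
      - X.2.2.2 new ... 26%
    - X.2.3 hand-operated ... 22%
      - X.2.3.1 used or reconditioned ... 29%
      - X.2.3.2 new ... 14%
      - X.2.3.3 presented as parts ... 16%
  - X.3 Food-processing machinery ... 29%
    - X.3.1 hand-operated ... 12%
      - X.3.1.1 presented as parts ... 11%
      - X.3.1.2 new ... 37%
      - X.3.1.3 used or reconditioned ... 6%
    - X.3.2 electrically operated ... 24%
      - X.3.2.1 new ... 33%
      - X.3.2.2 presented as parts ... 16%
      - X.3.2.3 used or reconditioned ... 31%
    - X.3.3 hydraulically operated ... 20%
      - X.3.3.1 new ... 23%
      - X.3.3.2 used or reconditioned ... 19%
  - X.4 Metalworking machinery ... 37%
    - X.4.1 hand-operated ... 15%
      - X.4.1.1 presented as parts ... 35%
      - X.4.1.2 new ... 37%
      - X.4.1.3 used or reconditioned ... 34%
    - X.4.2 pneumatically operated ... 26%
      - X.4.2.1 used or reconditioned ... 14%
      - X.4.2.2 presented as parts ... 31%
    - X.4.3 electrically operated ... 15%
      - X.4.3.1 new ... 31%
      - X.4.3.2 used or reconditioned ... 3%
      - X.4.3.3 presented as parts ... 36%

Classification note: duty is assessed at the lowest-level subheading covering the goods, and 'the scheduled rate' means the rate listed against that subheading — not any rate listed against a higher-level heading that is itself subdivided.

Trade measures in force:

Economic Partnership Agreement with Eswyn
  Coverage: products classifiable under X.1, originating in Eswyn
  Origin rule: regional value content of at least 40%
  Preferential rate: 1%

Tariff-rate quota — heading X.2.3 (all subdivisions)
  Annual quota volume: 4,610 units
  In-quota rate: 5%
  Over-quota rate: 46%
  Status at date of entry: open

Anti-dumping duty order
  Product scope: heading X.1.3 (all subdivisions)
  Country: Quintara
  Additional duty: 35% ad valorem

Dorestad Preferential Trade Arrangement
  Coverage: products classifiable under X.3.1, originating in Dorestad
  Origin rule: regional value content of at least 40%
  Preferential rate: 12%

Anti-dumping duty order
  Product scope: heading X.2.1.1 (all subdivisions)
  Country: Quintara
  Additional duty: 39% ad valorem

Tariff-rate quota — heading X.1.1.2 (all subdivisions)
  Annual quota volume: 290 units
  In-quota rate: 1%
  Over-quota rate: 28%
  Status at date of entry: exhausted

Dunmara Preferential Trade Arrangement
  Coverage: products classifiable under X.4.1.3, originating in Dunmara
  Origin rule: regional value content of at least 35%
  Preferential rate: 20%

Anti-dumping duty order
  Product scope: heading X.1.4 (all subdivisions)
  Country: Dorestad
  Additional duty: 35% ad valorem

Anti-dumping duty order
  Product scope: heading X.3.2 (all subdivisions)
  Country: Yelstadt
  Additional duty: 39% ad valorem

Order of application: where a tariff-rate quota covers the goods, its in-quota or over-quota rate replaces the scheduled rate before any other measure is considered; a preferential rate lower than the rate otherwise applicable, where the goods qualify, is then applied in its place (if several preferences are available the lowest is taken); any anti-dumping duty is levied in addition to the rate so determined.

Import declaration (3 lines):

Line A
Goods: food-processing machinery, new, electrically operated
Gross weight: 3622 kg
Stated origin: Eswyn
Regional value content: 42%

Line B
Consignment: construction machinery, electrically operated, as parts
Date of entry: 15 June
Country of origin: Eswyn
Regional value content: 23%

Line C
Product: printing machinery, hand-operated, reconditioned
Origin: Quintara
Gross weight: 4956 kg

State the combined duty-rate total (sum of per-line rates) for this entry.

Line A: food-processing → X.3; electrically operated → X.3.2; new → X.3.2.1. Scheduled 33%. Eswyn agreement on X.1: X.3.2.1 not covered. → 33%.
Line B: construction → X.1; electrically operated → X.1.1; as parts → X.1.1.2. Scheduled 5%. quota on X.1.1.2 exhausted → over-quota 28%; Eswyn agreement on X.1: RVC < 40%. → 28%.
Line C: printing → X.2; hand-operated → X.2.3; reconditioned → X.2.3.1. Scheduled 29%. quota on X.2.3 open → in-quota 5%. → 5%.
Sum: 33% + 28% + 5% = 66%.

66%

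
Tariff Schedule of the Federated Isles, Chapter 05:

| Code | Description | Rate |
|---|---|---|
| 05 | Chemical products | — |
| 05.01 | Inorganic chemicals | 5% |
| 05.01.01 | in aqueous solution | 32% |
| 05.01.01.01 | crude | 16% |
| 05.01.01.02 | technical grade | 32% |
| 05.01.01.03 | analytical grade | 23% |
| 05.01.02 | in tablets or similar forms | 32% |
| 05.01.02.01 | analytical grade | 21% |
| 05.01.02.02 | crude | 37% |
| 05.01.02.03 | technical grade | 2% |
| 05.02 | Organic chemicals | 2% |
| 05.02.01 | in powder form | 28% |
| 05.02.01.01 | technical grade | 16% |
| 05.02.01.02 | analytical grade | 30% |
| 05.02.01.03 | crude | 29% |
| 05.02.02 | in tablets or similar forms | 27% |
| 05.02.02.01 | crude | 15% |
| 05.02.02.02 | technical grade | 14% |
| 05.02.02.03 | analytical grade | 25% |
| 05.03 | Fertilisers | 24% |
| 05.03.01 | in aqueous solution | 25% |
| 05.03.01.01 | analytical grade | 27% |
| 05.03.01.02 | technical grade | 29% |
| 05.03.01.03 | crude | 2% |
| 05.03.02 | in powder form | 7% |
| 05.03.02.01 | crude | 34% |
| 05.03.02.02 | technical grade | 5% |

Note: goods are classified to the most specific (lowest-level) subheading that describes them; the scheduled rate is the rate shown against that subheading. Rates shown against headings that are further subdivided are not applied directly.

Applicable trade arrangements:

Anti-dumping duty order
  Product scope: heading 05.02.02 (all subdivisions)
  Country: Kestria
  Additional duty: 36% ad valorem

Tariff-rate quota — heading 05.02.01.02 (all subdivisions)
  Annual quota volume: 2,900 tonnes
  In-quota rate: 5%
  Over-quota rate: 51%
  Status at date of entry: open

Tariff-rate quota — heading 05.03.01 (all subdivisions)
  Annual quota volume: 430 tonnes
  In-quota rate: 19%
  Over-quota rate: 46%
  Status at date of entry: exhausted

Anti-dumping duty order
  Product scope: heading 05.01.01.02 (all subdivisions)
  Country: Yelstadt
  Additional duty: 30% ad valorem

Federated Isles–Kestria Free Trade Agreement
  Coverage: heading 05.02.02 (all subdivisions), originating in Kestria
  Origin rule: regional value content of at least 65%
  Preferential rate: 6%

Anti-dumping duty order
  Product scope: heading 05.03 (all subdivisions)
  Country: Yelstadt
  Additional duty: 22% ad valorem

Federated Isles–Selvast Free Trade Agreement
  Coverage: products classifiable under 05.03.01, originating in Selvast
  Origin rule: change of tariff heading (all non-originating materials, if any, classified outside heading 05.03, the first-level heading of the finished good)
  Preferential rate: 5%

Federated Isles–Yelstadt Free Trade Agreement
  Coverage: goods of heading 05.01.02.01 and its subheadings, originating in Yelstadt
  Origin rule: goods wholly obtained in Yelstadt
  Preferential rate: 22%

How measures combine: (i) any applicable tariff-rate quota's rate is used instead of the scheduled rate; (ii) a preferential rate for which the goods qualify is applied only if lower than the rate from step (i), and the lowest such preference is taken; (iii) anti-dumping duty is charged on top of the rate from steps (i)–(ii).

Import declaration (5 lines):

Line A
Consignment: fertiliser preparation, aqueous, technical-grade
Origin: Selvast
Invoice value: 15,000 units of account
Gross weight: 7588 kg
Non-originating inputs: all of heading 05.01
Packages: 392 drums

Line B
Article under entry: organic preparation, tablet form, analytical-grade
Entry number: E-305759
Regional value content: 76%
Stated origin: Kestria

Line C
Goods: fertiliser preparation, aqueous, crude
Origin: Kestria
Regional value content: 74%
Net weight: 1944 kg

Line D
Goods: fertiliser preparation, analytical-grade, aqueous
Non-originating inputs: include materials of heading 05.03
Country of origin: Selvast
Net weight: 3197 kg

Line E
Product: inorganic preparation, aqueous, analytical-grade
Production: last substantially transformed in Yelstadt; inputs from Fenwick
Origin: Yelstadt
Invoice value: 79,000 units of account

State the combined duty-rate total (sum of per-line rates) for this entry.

Line A: fertiliser → 05.03; aqueous → 05.03.01; technical-grade → 05.03.01.02. Scheduled 29%. quota on 05.03.01 exhausted → over-quota 46%; Selvast agreement on 05.03.01: CTH met → 5% available; preferential 5%. → 5%.
Line B: organic → 05.02; tablet form → 05.02.02; analytical-grade → 05.02.02.03. Scheduled 25%. Kestria agreement on 05.02.02: RVC ≥ 65% → 6% available; preferential 6%; anti-dumping (Kestria, 05.02.02): +36%; total 6% + 36% = 42%. → 42%.
Line C: fertiliser → 05.03; aqueous → 05.03.01; crude → 05.03.01.03. Scheduled 2%. quota on 05.03.01 exhausted → over-quota 46%; Kestria agreement on 05.02.02: 05.03.01.03 not covered. → 46%.
Line D: fertiliser → 05.03; aqueous → 05.03.01; analytical-grade → 05.03.01.01. Scheduled 27%. quota on 05.03.01 exhausted → over-quota 46%; Selvast agreement on 05.03.01: CTH not met. → 46%.
Line E: inorganic → 05.01; aqueous → 05.01.01; analytical-grade → 05.01.01.03. Scheduled 23%. Yelstadt agreement on 05.01.02.01: 05.01.01.03 not covered. → 23%.
Sum: 5% + 42% + 46% + 46% + 23% = 162%.

162%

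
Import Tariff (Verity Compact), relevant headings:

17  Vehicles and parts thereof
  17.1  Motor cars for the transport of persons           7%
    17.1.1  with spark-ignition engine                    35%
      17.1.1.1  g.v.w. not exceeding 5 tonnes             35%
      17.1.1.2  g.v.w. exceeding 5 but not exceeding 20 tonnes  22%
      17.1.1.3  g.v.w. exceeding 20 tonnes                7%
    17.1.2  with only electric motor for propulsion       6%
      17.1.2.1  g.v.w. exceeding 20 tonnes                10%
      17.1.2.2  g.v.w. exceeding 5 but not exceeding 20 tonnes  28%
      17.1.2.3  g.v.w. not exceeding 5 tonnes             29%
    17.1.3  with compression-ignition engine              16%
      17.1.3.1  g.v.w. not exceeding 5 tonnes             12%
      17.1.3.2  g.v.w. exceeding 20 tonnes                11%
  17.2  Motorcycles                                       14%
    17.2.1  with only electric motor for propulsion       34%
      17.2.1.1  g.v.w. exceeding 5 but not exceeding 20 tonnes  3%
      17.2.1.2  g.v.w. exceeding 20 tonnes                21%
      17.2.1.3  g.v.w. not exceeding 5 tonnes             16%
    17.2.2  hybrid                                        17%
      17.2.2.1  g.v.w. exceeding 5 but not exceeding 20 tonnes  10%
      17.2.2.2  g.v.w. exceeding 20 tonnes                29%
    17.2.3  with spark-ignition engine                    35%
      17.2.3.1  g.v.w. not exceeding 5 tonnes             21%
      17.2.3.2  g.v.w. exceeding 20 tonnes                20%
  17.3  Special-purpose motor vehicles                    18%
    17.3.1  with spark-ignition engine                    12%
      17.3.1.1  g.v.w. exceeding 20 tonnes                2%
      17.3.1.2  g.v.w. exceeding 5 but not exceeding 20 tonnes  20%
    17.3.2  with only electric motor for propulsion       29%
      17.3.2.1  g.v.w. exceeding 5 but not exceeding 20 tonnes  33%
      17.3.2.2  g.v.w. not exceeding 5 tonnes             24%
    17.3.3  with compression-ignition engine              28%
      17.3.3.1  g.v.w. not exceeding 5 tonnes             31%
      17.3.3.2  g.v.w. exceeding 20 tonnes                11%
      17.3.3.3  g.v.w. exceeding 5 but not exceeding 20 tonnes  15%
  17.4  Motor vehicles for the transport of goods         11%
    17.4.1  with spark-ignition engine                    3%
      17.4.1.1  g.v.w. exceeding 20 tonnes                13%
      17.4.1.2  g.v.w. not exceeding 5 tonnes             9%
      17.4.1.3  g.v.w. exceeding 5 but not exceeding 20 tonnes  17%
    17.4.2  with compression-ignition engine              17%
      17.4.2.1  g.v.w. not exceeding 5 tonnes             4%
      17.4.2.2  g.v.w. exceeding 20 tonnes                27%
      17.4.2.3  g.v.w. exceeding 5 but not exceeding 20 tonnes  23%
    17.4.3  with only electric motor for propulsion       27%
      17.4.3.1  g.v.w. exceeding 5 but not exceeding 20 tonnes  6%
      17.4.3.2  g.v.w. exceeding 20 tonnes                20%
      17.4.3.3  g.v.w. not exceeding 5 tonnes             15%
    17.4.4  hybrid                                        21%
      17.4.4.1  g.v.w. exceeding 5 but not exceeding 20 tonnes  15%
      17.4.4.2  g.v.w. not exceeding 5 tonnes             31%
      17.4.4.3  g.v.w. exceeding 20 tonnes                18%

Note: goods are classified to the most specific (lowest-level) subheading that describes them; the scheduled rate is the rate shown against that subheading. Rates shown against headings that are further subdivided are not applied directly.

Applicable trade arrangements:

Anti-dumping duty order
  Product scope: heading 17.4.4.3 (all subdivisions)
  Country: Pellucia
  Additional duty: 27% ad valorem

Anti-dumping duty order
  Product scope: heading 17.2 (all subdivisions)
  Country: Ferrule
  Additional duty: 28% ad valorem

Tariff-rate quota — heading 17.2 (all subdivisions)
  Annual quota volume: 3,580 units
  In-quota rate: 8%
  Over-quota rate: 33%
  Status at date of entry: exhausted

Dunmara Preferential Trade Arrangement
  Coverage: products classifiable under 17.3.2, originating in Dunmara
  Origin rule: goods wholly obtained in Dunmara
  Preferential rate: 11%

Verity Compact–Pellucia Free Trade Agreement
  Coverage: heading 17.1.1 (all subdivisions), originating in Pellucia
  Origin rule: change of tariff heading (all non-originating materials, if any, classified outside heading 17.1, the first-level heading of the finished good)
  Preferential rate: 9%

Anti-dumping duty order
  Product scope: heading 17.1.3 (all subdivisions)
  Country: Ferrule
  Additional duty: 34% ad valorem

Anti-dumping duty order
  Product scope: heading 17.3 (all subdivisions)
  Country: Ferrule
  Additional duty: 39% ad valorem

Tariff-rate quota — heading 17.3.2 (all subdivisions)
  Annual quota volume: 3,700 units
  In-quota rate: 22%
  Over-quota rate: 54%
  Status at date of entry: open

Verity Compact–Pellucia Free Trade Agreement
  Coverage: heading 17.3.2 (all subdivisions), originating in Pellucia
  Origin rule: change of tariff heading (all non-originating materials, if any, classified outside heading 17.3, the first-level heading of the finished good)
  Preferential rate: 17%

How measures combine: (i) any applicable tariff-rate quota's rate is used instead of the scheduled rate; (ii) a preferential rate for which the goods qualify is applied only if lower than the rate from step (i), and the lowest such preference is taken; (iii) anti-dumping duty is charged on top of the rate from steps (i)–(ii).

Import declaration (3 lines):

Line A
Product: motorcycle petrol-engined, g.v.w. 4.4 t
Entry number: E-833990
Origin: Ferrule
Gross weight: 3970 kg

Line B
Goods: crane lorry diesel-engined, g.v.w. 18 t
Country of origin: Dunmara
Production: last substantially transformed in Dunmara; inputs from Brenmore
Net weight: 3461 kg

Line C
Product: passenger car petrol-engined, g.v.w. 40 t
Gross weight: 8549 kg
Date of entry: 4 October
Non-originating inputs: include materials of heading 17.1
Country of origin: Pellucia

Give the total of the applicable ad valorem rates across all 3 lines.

Line A: motorcycle → 17.2; petrol-engined → 17.2.3; g.v.w. 4.4 t → 17.2.3.1. Scheduled 21%. quota on 17.2 exhausted → over-quota 33%; anti-dumping (Ferrule, 17.2): +28%; total 33% + 28% = 61%. → 61%.
Line B: crane lorry → 17.3; diesel-engined → 17.3.3; g.v.w. 18 t → 17.3.3.3. Scheduled 15%. Dunmara agreement on 17.3.2: 17.3.3.3 not covered. → 15%.
Line C: passenger car → 17.1; petrol-engined → 17.1.1; g.v.w. 40 t → 17.1.1.3. Scheduled 7%. Pellucia agreement on 17.1.1: CTH not met; Pellucia agreement on 17.3.2: 17.1.1.3 not covered. → 7%.
Sum: 61% + 15% + 7% = 83%.

83%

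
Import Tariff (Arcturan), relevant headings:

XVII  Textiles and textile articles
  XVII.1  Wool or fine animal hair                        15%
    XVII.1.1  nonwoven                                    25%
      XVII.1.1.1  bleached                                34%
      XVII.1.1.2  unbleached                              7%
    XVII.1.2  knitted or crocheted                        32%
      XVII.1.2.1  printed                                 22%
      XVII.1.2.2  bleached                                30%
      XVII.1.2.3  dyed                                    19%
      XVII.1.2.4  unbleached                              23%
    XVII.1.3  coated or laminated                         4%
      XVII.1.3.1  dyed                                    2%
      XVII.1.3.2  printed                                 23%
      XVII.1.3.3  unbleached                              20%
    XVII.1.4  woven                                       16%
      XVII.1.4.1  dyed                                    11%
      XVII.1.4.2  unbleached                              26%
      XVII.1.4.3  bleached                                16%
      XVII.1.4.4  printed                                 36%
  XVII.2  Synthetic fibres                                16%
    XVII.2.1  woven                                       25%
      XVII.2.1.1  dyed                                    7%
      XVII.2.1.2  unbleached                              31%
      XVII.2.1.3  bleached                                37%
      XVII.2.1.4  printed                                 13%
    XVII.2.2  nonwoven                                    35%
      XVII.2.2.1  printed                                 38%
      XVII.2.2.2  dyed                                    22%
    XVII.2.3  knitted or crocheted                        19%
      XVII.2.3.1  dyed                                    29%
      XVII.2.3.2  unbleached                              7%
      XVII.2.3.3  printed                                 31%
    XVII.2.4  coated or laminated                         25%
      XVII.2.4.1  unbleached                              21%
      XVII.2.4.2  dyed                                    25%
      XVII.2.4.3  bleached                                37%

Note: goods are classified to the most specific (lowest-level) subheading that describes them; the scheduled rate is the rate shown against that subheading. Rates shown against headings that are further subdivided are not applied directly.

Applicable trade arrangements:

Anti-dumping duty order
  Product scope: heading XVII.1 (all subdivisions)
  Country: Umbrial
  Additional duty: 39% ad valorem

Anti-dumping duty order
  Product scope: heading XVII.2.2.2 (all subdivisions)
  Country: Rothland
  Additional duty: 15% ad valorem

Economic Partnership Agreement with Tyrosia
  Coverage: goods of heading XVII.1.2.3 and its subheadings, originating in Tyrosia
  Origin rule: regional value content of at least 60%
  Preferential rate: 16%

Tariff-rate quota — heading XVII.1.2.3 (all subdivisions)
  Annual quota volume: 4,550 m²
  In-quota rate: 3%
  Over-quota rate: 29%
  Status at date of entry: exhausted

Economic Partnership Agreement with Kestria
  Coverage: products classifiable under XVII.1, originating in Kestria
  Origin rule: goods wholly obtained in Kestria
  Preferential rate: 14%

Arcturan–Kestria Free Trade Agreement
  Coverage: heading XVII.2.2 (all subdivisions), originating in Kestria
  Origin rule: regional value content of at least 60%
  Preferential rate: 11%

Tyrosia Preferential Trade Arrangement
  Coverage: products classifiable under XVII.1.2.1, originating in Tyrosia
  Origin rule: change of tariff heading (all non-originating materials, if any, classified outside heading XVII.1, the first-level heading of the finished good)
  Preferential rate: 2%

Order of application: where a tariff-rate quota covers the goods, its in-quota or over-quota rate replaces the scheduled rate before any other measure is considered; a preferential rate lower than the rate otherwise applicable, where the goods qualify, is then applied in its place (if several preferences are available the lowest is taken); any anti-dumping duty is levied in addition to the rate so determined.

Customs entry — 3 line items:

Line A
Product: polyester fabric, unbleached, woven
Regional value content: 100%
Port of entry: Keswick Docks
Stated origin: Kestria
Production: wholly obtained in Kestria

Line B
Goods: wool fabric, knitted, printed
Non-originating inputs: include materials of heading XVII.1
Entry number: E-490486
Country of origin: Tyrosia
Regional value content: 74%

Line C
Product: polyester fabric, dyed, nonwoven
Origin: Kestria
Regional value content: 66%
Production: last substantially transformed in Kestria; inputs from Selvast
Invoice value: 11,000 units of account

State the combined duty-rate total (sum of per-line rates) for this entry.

64%

Line A: polyester → XVII.2; woven → XVII.2.1; unbleached → XVII.2.1.2. Scheduled 31%. Kestria agreement on XVII.1: XVII.2.1.2 not covered; Kestria agreement on XVII.2.2: XVII.2.1.2 not covered. → 31%.
Line B: wool → XVII.1; knitted → XVII.1.2; printed → XVII.1.2.1. Scheduled 22%. Tyrosia agreement on XVII.1.2.3: XVII.1.2.1 not covered; Tyrosia agreement on XVII.1.2.1: CTH not met. → 22%.
Line C: polyester → XVII.2; nonwoven → XVII.2.2; dyed → XVII.2.2.2. Scheduled 22%. Kestria agreement on XVII.1: XVII.2.2.2 not covered; Kestria agreement on XVII.2.2: RVC ≥ 60% → 11% available; preferential 11%. → 11%.
Sum: 31% + 22% + 11% = 64%.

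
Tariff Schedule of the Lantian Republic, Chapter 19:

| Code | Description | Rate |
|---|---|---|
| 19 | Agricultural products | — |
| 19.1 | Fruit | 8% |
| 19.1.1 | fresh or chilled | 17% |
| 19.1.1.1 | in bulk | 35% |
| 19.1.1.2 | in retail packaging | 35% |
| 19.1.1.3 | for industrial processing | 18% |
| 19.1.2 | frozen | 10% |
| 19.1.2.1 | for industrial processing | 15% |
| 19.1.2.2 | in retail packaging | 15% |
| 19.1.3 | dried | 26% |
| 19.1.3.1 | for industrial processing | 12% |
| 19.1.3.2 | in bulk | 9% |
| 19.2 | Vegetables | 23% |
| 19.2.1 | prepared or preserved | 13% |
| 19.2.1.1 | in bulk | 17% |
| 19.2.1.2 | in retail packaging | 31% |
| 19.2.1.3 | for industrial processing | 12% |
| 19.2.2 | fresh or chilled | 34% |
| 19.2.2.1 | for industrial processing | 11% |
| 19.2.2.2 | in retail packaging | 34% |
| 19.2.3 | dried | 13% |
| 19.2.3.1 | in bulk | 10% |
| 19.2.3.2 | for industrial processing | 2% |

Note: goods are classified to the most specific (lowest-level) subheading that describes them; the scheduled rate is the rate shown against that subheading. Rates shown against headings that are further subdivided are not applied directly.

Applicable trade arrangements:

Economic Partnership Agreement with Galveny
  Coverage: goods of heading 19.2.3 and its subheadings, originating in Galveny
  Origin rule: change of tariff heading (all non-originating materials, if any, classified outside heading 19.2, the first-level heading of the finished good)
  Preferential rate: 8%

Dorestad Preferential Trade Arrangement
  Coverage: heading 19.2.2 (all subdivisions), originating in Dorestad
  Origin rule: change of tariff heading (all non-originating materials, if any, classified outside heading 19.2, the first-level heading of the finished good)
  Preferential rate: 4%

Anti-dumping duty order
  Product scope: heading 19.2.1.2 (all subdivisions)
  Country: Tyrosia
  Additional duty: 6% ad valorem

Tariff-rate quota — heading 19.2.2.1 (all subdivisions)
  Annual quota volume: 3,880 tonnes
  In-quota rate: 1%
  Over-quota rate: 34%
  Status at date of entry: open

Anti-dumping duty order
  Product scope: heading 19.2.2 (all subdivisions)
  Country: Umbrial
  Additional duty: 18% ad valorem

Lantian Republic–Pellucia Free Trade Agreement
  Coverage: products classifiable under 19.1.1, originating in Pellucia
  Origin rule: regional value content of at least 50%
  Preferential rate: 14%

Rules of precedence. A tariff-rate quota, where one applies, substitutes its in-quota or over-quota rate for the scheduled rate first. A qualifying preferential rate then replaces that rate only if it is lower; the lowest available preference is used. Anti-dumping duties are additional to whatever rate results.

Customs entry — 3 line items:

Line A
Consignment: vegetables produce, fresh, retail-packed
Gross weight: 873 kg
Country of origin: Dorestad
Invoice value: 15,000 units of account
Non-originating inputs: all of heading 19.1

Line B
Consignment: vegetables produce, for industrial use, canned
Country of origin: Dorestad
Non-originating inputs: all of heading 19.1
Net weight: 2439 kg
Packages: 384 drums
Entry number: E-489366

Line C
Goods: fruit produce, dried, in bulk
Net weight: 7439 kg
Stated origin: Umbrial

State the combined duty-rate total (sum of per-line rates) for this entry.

25%

Line A: vegetables → 19.2; fresh → 19.2.2; retail-packed → 19.2.2.2. Scheduled 34%. Dorestad agreement on 19.2.2: CTH met → 4% available; preferential 4%. → 4%.
Line B: vegetables → 19.2; canned → 19.2.1; for industrial use → 19.2.1.3. Scheduled 12%. Dorestad agreement on 19.2.2: 19.2.1.3 not covered. → 12%.
Line C: fruit → 19.1; dried → 19.1.3; in bulk → 19.1.3.2. Scheduled 9%. No special measure applies. → 9%.
Sum: 4% + 12% + 9% = 25%.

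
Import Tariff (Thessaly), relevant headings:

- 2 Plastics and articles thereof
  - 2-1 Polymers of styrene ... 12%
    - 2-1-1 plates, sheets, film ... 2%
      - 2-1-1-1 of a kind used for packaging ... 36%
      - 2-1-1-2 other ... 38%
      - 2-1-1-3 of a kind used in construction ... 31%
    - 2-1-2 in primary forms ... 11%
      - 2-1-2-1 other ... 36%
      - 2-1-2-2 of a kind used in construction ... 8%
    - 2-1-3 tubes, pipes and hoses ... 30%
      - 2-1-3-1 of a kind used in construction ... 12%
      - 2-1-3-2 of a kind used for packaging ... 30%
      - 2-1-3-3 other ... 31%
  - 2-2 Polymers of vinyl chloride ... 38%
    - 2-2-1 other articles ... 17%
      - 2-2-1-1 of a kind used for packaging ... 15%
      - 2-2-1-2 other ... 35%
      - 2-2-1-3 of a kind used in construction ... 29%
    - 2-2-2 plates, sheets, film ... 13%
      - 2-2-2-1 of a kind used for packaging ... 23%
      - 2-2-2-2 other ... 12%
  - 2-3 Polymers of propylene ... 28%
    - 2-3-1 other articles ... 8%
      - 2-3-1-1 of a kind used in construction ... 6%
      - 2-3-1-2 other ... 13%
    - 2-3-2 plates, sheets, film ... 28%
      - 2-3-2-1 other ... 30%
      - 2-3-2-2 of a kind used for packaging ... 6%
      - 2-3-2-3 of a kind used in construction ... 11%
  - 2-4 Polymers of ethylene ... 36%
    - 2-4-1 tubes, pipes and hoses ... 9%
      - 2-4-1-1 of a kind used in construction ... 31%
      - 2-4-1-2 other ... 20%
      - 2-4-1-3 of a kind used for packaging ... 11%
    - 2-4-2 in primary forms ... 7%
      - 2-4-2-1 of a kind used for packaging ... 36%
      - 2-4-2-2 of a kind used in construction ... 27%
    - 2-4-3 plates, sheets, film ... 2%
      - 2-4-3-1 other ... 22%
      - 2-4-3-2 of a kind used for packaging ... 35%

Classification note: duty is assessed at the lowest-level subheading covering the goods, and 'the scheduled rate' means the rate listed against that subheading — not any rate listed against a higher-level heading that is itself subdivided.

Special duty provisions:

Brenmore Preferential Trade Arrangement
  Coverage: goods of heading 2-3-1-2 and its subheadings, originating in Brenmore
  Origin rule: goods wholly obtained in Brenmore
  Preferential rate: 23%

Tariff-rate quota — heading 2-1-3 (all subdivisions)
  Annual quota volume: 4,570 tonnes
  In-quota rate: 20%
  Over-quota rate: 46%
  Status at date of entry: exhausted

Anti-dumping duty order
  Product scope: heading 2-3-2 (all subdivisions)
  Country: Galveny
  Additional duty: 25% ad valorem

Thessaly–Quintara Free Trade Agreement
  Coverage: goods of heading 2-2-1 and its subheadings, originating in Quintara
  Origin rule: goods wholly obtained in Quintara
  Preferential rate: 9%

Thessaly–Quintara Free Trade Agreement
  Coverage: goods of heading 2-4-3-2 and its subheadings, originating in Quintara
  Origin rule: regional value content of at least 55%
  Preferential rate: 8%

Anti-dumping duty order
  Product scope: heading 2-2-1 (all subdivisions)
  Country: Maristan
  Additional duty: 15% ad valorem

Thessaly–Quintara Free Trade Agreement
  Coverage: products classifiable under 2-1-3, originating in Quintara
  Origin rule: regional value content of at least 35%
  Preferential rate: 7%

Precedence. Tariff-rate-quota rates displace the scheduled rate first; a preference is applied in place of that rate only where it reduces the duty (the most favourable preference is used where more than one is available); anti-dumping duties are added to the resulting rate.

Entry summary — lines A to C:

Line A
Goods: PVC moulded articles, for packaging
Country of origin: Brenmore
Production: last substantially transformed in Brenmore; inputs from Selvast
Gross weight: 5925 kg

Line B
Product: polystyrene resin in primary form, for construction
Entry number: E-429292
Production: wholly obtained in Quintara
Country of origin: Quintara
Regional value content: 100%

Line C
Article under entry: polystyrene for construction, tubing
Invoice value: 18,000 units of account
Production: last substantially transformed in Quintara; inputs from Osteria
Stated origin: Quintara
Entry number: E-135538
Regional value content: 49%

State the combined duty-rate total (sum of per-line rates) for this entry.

30%

Line A: PVC → 2-2; moulded articles → 2-2-1; for packaging → 2-2-1-1. Scheduled 15%. Brenmore agreement on 2-3-1-2: 2-2-1-1 not covered. → 15%.
Line B: polystyrene → 2-1; resin in primary form → 2-1-2; for construction → 2-1-2-2. Scheduled 8%. Quintara agreement on 2-2-1: 2-1-2-2 not covered; Quintara agreement on 2-4-3-2: 2-1-2-2 not covered; Quintara agreement on 2-1-3: 2-1-2-2 not covered. → 8%.
Line C: polystyrene → 2-1; tubing → 2-1-3; for construction → 2-1-3-1. Scheduled 12%. quota on 2-1-3 exhausted → over-quota 46%; Quintara agreement on 2-2-1: 2-1-3-1 not covered; Quintara agreement on 2-4-3-2: 2-1-3-1 not covered; Quintara agreement on 2-1-3: RVC ≥ 35% → 7% available; preferential 7%. → 7%.
Sum: 15% + 8% + 7% = 30%.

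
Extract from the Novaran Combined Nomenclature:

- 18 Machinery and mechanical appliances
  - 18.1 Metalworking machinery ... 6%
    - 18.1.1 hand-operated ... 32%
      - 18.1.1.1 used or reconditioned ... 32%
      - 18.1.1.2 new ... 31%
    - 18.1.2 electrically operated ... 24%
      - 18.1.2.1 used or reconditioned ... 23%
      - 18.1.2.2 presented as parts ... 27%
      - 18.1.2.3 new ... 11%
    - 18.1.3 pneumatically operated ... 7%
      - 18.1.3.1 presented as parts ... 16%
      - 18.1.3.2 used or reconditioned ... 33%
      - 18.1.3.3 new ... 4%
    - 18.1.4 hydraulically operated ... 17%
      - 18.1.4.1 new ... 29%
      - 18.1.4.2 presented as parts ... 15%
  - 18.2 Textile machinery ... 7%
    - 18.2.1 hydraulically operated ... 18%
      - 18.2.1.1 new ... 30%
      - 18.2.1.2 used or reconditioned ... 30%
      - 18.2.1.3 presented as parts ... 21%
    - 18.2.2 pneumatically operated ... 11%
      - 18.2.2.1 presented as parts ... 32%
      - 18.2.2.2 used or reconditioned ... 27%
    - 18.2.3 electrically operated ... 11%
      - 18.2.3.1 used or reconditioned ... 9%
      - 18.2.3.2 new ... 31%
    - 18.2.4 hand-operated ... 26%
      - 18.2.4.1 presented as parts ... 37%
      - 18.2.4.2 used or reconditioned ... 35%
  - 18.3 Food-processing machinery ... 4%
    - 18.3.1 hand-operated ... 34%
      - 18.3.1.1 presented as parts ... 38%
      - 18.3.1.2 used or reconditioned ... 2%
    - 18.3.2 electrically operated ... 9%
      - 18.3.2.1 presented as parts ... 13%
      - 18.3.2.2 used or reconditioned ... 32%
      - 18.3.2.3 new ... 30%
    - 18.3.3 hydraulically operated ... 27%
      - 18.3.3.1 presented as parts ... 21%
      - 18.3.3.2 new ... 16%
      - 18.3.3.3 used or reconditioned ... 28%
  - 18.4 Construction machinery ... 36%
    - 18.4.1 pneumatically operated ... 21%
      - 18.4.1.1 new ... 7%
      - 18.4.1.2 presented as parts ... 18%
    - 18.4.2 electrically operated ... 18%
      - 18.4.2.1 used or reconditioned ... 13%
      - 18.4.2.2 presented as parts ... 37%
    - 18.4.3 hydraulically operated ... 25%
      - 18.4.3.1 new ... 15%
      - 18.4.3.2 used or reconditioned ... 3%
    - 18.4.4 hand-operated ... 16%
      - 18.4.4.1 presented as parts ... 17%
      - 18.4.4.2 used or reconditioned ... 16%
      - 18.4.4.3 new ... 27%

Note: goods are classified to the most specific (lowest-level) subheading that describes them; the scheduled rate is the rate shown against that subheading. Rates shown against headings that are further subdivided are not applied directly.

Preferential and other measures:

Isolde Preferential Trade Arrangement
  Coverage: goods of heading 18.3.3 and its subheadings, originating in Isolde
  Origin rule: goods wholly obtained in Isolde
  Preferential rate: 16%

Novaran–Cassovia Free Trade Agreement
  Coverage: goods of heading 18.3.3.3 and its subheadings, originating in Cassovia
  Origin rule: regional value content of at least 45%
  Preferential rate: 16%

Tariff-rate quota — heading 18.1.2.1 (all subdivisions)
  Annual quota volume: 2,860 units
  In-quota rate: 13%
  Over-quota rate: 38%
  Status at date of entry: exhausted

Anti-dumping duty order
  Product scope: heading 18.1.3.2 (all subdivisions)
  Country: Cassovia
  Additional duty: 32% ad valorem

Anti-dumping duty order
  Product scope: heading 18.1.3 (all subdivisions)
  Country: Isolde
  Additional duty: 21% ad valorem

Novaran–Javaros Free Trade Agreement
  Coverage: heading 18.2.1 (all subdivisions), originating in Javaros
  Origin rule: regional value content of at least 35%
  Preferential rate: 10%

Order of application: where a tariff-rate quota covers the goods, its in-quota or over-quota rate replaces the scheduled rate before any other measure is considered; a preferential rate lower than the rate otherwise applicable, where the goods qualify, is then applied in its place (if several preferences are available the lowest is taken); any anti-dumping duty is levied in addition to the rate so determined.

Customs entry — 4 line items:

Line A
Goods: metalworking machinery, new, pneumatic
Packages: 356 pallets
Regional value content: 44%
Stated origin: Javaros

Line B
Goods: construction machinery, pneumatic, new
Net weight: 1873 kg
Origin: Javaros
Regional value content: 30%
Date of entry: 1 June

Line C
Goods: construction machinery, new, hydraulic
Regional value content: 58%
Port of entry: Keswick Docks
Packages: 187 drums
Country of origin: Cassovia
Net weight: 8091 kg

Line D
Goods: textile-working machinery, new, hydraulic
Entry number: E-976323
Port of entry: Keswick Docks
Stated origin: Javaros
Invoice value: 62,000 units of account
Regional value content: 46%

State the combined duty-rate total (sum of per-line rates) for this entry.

36%

Line A: metalworking → 18.1; pneumatic → 18.1.3; new → 18.1.3.3. Scheduled 4%. Javaros agreement on 18.2.1: 18.1.3.3 not covered. → 4%.
Line B: construction → 18.4; pneumatic → 18.4.1; new → 18.4.1.1. Scheduled 7%. Javaros agreement on 18.2.1: 18.4.1.1 not covered. → 7%.
Line C: construction → 18.4; hydraulic → 18.4.3; new → 18.4.3.1. Scheduled 15%. Cassovia agreement on 18.3.3.3: 18.4.3.1 not covered. → 15%.
Line D: textile-working → 18.2; hydraulic → 18.2.1; new → 18.2.1.1. Scheduled 30%. Javaros agreement on 18.2.1: RVC ≥ 35% → 10% available; preferential 10%. → 10%.
Sum: 4% + 7% + 15% + 10% = 36%.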